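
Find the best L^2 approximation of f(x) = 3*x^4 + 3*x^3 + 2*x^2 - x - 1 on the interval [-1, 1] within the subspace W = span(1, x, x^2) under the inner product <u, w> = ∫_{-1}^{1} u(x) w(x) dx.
g(x) = 32*x^2/7 + 4*x/5 - 44/35

The best approximation g ∈ W is the orthogonal projection of f onto W. Writing g = a_0 + a_1 x + a_2 x^2, the coefficients solve the normal equations G · a = b where
  G_{ij} = <φ_i, φ_j> and b_i = <f, φ_i>, with φ_0 = 1, φ_1 = x, φ_2 = x^2.
G =
  [2, 0, 2/3]
  [0, 2/3, 0]
  [2/3, 0, 2/5],
b = (8/15, 8/15, 104/105).
Solving gives a_0 = -44/35, a_1 = 4/5, a_2 = 32/7, so
  g(x) = 32*x^2/7 + 4*x/5 - 44/35.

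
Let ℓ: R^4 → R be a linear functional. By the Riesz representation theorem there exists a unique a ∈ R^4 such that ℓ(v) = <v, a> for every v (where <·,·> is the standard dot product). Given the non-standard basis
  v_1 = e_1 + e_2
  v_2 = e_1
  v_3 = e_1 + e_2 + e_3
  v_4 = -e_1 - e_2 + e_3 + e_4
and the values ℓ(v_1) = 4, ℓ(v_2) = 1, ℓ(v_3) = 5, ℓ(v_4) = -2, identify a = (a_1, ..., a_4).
a = (1, 3, 1, 1)

Write a = (a_1, ..., a_4) in the standard basis. For each basis vector v_i, ℓ(v_i) = <v_i, a> is a linear equation in the a_j's. Collect the n equations into a matrix system V a = ℓ, where row i of V is v_i (expressed in the standard basis). Since V is invertible (lower-triangular with 1s on the diagonal, up to permutation), solve by back-substitution:
  V =
[[1, 1, 0, 0],
 [1, 0, 0, 0],
 [1, 1, 1, 0],
 [-1, -1, 1, 1]]
  V a = (4, 1, 5, -2)
Solving gives a = (1, 3, 1, 1).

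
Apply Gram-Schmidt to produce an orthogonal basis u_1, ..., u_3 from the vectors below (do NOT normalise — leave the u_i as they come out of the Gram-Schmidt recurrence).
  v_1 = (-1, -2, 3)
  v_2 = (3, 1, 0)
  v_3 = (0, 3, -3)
Orthogonal basis:
  u_1 = (-1, -2, 3)
  u_2 = (37/14, 2/7, 15/14)
  u_3 = (-36/115, 108/115, 12/23)

Apply the Gram-Schmidt recurrence
  u_1 = v_1
  u_i = v_i − Σ_{j<i} ((v_i · u_j) / (u_j · u_j)) · u_j.

Step by step this gives:
  u_1 = (-1, -2, 3)
  u_2 = (37/14, 2/7, 15/14)
  u_3 = (-36/115, 108/115, 12/23)

Orthogonality check:
  u_2 · u_1 = 0 (should be 0)
  u_3 · u_1 = 0 (should be 0)
  u_3 · u_2 = 0 (should be 0)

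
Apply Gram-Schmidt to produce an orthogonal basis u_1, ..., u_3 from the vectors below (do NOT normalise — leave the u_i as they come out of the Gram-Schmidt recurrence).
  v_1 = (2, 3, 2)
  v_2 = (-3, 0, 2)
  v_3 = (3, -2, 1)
Orthogonal basis:
  u_1 = (2, 3, 2)
  u_2 = (-47/17, 6/17, 38/17)
  u_3 = (282/217, -470/217, 423/217)

Apply the Gram-Schmidt recurrence
  u_1 = v_1
  u_i = v_i − Σ_{j<i} ((v_i · u_j) / (u_j · u_j)) · u_j.

Step by step this gives:
  u_1 = (2, 3, 2)
  u_2 = (-47/17, 6/17, 38/17)
  u_3 = (282/217, -470/217, 423/217)

Orthogonality check:
  u_2 · u_1 = 0 (should be 0)
  u_3 · u_1 = 0 (should be 0)
  u_3 · u_2 = 0 (should be 0)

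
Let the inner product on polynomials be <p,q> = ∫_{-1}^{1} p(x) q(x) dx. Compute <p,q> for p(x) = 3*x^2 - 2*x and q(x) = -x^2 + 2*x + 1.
<p,q> = -28/15

Expand the product: p(x)·q(x) = -3*x^4 + 8*x^3 - x^2 - 2*x.
∫_{-1}^{1} of each monomial x^k gives [2/(k+1) if k even, 0 if k odd]. Integrating term-by-term (or equivalently evaluating the antiderivative F(x) = -3*x^5/5 + 2*x^4 - x^3/3 - x^2 at the endpoints):
  F(1) − F(−1) = 1/15 − (29/15) = -28/15.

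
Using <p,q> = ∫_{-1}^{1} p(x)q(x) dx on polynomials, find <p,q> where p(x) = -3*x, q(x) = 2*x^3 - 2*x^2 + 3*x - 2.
<p,q> = -42/5

Expand the product: p(x)·q(x) = -6*x^4 + 6*x^3 - 9*x^2 + 6*x.
∫_{-1}^{1} of each monomial x^k gives [2/(k+1) if k even, 0 if k odd]. Integrating term-by-term (or equivalently evaluating the antiderivative F(x) = -6*x^5/5 + 3*x^4/2 - 3*x^3 + 3*x^2 at the endpoints):
  F(1) − F(−1) = 3/10 − (87/10) = -42/5.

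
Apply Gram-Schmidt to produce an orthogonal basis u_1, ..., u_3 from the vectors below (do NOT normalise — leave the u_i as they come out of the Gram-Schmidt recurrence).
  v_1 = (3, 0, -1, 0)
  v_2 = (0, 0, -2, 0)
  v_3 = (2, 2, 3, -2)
Orthogonal basis:
  u_1 = (3, 0, -1, 0)
  u_2 = (-3/5, 0, -9/5, 0)
  u_3 = (0, 2, 0, -2)

Apply the Gram-Schmidt recurrence
  u_1 = v_1
  u_i = v_i − Σ_{j<i} ((v_i · u_j) / (u_j · u_j)) · u_j.

Step by step this gives:
  u_1 = (3, 0, -1, 0)
  u_2 = (-3/5, 0, -9/5, 0)
  u_3 = (0, 2, 0, -2)

Orthogonality check:
  u_2 · u_1 = 0 (should be 0)
  u_3 · u_1 = 0 (should be 0)
  u_3 · u_2 = 0 (should be 0)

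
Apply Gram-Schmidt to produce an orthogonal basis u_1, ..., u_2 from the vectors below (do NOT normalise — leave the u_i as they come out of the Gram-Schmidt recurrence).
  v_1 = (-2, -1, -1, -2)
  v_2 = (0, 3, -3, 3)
Orthogonal basis:
  u_1 = (-2, -1, -1, -2)
  u_2 = (-6/5, 12/5, -18/5, 9/5)

Apply the Gram-Schmidt recurrence
  u_1 = v_1
  u_i = v_i − Σ_{j<i} ((v_i · u_j) / (u_j · u_j)) · u_j.

Step by step this gives:
  u_1 = (-2, -1, -1, -2)
  u_2 = (-6/5, 12/5, -18/5, 9/5)

Orthogonality check:
  u_2 · u_1 = 0 (should be 0)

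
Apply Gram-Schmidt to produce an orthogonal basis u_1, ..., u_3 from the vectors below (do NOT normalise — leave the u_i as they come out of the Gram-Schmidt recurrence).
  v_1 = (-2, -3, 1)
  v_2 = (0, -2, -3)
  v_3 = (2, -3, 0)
Orthogonal basis:
  u_1 = (-2, -3, 1)
  u_2 = (3/7, -19/14, -45/14)
  u_3 = (440/173, -240/173, 160/173)

Apply the Gram-Schmidt recurrence
  u_1 = v_1
  u_i = v_i − Σ_{j<i} ((v_i · u_j) / (u_j · u_j)) · u_j.

Step by step this gives:
  u_1 = (-2, -3, 1)
  u_2 = (3/7, -19/14, -45/14)
  u_3 = (440/173, -240/173, 160/173)

Orthogonality check:
  u_2 · u_1 = 0 (should be 0)
  u_3 · u_1 = 0 (should be 0)
  u_3 · u_2 = 0 (should be 0)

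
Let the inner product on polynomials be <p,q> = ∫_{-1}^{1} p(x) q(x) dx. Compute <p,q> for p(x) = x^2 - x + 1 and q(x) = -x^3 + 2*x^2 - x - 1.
<p,q> = 8/15

Expand the product: p(x)·q(x) = -x^5 + 3*x^4 - 4*x^3 + 2*x^2 - 1.
∫_{-1}^{1} of each monomial x^k gives [2/(k+1) if k even, 0 if k odd]. Integrating term-by-term (or equivalently evaluating the antiderivative F(x) = -x^6/6 + 3*x^5/5 - x^4 + 2*x^3/3 - x at the endpoints):
  F(1) − F(−1) = -9/10 − (-43/30) = 8/15.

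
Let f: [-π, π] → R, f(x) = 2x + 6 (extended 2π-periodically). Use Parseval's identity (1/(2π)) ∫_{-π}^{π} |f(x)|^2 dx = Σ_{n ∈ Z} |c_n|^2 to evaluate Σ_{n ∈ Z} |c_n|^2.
Σ |c_n|^2 = 4π^2/3 + 36

Expand and integrate term by term over [-π, π]:
  ∫ (2x)^2 dx = 4·(2π^3/3); ∫ 2·2·(6)·x dx = 0 (odd integrand); ∫ 6^2 dx = 36·2π.
So (1/(2π)) ∫_{-π}^{π} (2x + 6)^2 dx = 4π^2/3 + 36 = 4π^2/3 + 36.
Parseval ⇒ Σ |c_n|^2 = 4π^2/3 + 36.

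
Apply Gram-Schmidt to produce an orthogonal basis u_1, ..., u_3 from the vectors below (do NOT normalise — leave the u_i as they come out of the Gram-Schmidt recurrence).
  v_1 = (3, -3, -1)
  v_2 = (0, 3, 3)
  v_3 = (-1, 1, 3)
Orthogonal basis:
  u_1 = (3, -3, -1)
  u_2 = (36/19, 21/19, 45/19)
  u_3 = (-8/11, -12/11, 12/11)

Apply the Gram-Schmidt recurrence
  u_1 = v_1
  u_i = v_i − Σ_{j<i} ((v_i · u_j) / (u_j · u_j)) · u_j.

Step by step this gives:
  u_1 = (3, -3, -1)
  u_2 = (36/19, 21/19, 45/19)
  u_3 = (-8/11, -12/11, 12/11)

Orthogonality check:
  u_2 · u_1 = 0 (should be 0)
  u_3 · u_1 = 0 (should be 0)
  u_3 · u_2 = 0 (should be 0)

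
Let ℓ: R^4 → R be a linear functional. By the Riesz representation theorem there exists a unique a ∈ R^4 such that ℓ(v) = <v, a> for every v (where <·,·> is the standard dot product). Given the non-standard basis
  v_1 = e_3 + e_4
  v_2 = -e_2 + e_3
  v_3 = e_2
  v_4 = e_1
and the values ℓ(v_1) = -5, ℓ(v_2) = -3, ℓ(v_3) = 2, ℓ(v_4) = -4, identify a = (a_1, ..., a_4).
a = (-4, 2, -1, -4)

Write a = (a_1, ..., a_4) in the standard basis. For each basis vector v_i, ℓ(v_i) = <v_i, a> is a linear equation in the a_j's. Collect the n equations into a matrix system V a = ℓ, where row i of V is v_i (expressed in the standard basis). Since V is invertible (lower-triangular with 1s on the diagonal, up to permutation), solve by back-substitution:
  V =
[[0, 0, 1, 1],
 [0, -1, 1, 0],
 [0, 1, 0, 0],
 [1, 0, 0, 0]]
  V a = (-5, -3, 2, -4)
Solving gives a = (-4, 2, -1, -4).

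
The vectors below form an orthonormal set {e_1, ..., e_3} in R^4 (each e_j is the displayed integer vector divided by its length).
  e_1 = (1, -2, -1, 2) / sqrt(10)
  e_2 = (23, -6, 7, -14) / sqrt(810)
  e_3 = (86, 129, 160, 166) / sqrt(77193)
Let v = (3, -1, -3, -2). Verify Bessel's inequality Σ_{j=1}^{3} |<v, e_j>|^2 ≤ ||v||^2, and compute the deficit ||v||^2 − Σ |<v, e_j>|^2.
Σ |<v, e_j>|^2 = 15195/953; ||v||^2 = 23; deficit = 6724/953

Write each e_j = u_j / sqrt(<u_j, u_j>) where u_j is the displayed integer vector. Then <v, e_j> = <v, u_j> / sqrt(<u_j, u_j>), so |<v, e_j>|^2 = <v, u_j>^2 / <u_j, u_j>.
Coefficients: <v, e_1> = 4/sqrt(10), <v, e_2> = 82/sqrt(810), <v, e_3> = -683/sqrt(77193).
Square and sum: Σ |<v, e_j>|^2 = 15195/953.
Compute ||v||^2 = v·v = 23.
Deficit = 23 − 15195/953 = 6724/953 ≥ 0, confirming Bessel's inequality. (The deficit equals ||v − Σ <v,e_j> e_j||^2, the squared distance from v to span{e_j}.)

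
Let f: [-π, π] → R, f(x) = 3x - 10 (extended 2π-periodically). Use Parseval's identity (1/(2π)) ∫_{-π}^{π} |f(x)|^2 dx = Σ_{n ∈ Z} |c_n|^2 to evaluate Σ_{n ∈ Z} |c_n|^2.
Σ |c_n|^2 = 3π^2 + 100

Expand and integrate term by term over [-π, π]:
  ∫ (3x)^2 dx = 9·(2π^3/3); ∫ 2·3·(-10)·x dx = 0 (odd integrand); ∫ (-10)^2 dx = 100·2π.
So (1/(2π)) ∫_{-π}^{π} (3x - 10)^2 dx = 9π^2/3 + 100 = 3π^2 + 100.
Parseval ⇒ Σ |c_n|^2 = 3π^2 + 100.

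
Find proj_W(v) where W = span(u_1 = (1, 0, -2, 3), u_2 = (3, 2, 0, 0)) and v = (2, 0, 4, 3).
proj_W(v) = (246/173, 150/173, -42/173, 63/173)

Set up U = [u_1 | ... | u_2] ∈ R^(4×2). The projector onto W = col(U) is P = U (U^T U)^(-1) U^T.
Compute U^T U =
  [14, 3]
  [3, 13],
and U^T v = (3, 6).
Solve U^T U · c = U^T v for the coefficients: c = (21/173, 75/173). The projection is proj_W(v) = U c.
Check: (v - proj_W(v)) · u_1 = 0  (should be 0).
Check: (v - proj_W(v)) · u_2 = 0  (should be 0).
Result: proj_W(v) = (246/173, 150/173, -42/173, 63/173).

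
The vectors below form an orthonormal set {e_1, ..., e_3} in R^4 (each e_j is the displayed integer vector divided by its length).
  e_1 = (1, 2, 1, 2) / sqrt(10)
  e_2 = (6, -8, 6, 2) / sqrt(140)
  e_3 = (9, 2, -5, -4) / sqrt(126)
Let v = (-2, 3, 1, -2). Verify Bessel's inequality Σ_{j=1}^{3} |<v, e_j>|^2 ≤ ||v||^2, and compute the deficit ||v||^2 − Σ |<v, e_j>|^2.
Σ |<v, e_j>|^2 = 9; ||v||^2 = 18; deficit = 9

Write each e_j = u_j / sqrt(<u_j, u_j>) where u_j is the displayed integer vector. Then <v, e_j> = <v, u_j> / sqrt(<u_j, u_j>), so |<v, e_j>|^2 = <v, u_j>^2 / <u_j, u_j>.
Coefficients: <v, e_1> = 1/sqrt(10), <v, e_2> = -34/sqrt(140), <v, e_3> = -9/sqrt(126).
Square and sum: Σ |<v, e_j>|^2 = 9.
Compute ||v||^2 = v·v = 18.
Deficit = 18 − 9 = 9 ≥ 0, confirming Bessel's inequality. (The deficit equals ||v − Σ <v,e_j> e_j||^2, the squared distance from v to span{e_j}.)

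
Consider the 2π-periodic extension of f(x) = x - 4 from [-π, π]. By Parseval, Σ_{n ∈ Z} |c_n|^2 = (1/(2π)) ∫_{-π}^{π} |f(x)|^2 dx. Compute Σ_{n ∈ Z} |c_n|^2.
Σ |c_n|^2 = π^2/3 + 16

Expand and integrate term by term over [-π, π]:
  ∫ (x)^2 dx = 1·(2π^3/3); ∫ 2·1·(-4)·x dx = 0 (odd integrand); ∫ (-4)^2 dx = 16·2π.
So (1/(2π)) ∫_{-π}^{π} (x - 4)^2 dx = 1π^2/3 + 16 = π^2/3 + 16.
Parseval ⇒ Σ |c_n|^2 = π^2/3 + 16.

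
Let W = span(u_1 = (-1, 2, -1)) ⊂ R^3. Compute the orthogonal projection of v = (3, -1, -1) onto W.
proj_W(v) = (2/3, -4/3, 2/3)

Set up U = [u_1 | ... | u_1] ∈ R^(3×1). The projector onto W = col(U) is P = U (U^T U)^(-1) U^T.
Compute U^T U =
  [6],
and U^T v = (-4).
Solve U^T U · c = U^T v for the coefficients: c = (-2/3). The projection is proj_W(v) = U c.
Check: (v - proj_W(v)) · u_1 = 0  (should be 0).
Result: proj_W(v) = (2/3, -4/3, 2/3).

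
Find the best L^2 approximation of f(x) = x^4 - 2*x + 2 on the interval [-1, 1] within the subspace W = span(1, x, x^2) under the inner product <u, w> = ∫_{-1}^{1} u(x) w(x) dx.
g(x) = 6*x^2/7 - 2*x + 67/35

The best approximation g ∈ W is the orthogonal projection of f onto W. Writing g = a_0 + a_1 x + a_2 x^2, the coefficients solve the normal equations G · a = b where
  G_{ij} = <φ_i, φ_j> and b_i = <f, φ_i>, with φ_0 = 1, φ_1 = x, φ_2 = x^2.
G =
  [2, 0, 2/3]
  [0, 2/3, 0]
  [2/3, 0, 2/5],
b = (22/5, -4/3, 34/21).
Solving gives a_0 = 67/35, a_1 = -2, a_2 = 6/7, so
  g(x) = 6*x^2/7 - 2*x + 67/35.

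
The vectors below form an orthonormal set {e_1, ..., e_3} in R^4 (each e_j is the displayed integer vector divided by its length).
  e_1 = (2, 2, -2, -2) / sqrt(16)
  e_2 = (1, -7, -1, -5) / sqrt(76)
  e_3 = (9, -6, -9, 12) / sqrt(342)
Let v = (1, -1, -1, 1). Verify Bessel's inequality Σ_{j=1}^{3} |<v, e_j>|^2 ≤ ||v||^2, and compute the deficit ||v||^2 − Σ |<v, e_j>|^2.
Σ |<v, e_j>|^2 = 4; ||v||^2 = 4; deficit = 0

Write each e_j = u_j / sqrt(<u_j, u_j>) where u_j is the displayed integer vector. Then <v, e_j> = <v, u_j> / sqrt(<u_j, u_j>), so |<v, e_j>|^2 = <v, u_j>^2 / <u_j, u_j>.
Coefficients: <v, e_1> = 0/sqrt(16), <v, e_2> = 4/sqrt(76), <v, e_3> = 36/sqrt(342).
Square and sum: Σ |<v, e_j>|^2 = 4.
Compute ||v||^2 = v·v = 4.
Deficit = 4 − 4 = 0 ≥ 0, confirming Bessel's inequality. (The deficit equals ||v − Σ <v,e_j> e_j||^2, the squared distance from v to span{e_j}.)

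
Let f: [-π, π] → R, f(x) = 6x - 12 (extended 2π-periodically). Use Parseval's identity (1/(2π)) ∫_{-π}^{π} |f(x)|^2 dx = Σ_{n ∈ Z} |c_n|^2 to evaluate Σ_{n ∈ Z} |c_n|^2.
Σ |c_n|^2 = 12π^2 + 144

Expand and integrate term by term over [-π, π]:
  ∫ (6x)^2 dx = 36·(2π^3/3); ∫ 2·6·(-12)·x dx = 0 (odd integrand); ∫ (-12)^2 dx = 144·2π.
So (1/(2π)) ∫_{-π}^{π} (6x - 12)^2 dx = 36π^2/3 + 144 = 12π^2 + 144.
Parseval ⇒ Σ |c_n|^2 = 12π^2 + 144.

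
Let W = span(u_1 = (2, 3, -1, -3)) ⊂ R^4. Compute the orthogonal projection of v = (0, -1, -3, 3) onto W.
proj_W(v) = (-18/23, -27/23, 9/23, 27/23)

Set up U = [u_1 | ... | u_1] ∈ R^(4×1). The projector onto W = col(U) is P = U (U^T U)^(-1) U^T.
Compute U^T U =
  [23],
and U^T v = (-9).
Solve U^T U · c = U^T v for the coefficients: c = (-9/23). The projection is proj_W(v) = U c.
Check: (v - proj_W(v)) · u_1 = 0  (should be 0).
Result: proj_W(v) = (-18/23, -27/23, 9/23, 27/23).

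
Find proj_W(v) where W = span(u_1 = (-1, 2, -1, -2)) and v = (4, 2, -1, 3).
proj_W(v) = (1/2, -1, 1/2, 1)

Set up U = [u_1 | ... | u_1] ∈ R^(4×1). The projector onto W = col(U) is P = U (U^T U)^(-1) U^T.
Compute U^T U =
  [10],
and U^T v = (-5).
Solve U^T U · c = U^T v for the coefficients: c = (-1/2). The projection is proj_W(v) = U c.
Check: (v - proj_W(v)) · u_1 = 0  (should be 0).
Result: proj_W(v) = (1/2, -1, 1/2, 1).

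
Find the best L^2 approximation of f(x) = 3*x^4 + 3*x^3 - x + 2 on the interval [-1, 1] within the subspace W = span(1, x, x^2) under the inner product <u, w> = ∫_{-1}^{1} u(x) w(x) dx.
g(x) = 18*x^2/7 + 4*x/5 + 61/35

The best approximation g ∈ W is the orthogonal projection of f onto W. Writing g = a_0 + a_1 x + a_2 x^2, the coefficients solve the normal equations G · a = b where
  G_{ij} = <φ_i, φ_j> and b_i = <f, φ_i>, with φ_0 = 1, φ_1 = x, φ_2 = x^2.
G =
  [2, 0, 2/3]
  [0, 2/3, 0]
  [2/3, 0, 2/5],
b = (26/5, 8/15, 46/21).
Solving gives a_0 = 61/35, a_1 = 4/5, a_2 = 18/7, so
  g(x) = 18*x^2/7 + 4*x/5 + 61/35.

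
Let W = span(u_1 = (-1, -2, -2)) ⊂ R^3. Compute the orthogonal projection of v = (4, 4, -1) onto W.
proj_W(v) = (10/9, 20/9, 20/9)

Set up U = [u_1 | ... | u_1] ∈ R^(3×1). The projector onto W = col(U) is P = U (U^T U)^(-1) U^T.
Compute U^T U =
  [9],
and U^T v = (-10).
Solve U^T U · c = U^T v for the coefficients: c = (-10/9). The projection is proj_W(v) = U c.
Check: (v - proj_W(v)) · u_1 = 0  (should be 0).
Result: proj_W(v) = (10/9, 20/9, 20/9).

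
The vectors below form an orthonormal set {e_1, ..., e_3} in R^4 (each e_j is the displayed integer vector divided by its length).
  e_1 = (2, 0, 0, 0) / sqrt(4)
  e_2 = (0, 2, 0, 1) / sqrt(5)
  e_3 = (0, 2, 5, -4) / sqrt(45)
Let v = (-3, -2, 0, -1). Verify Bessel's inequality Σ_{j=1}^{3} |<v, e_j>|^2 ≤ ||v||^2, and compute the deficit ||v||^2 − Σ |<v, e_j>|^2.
Σ |<v, e_j>|^2 = 14; ||v||^2 = 14; deficit = 0

Write each e_j = u_j / sqrt(<u_j, u_j>) where u_j is the displayed integer vector. Then <v, e_j> = <v, u_j> / sqrt(<u_j, u_j>), so |<v, e_j>|^2 = <v, u_j>^2 / <u_j, u_j>.
Coefficients: <v, e_1> = -6/sqrt(4), <v, e_2> = -5/sqrt(5), <v, e_3> = 0/sqrt(45).
Square and sum: Σ |<v, e_j>|^2 = 14.
Compute ||v||^2 = v·v = 14.
Deficit = 14 − 14 = 0 ≥ 0, confirming Bessel's inequality. (The deficit equals ||v − Σ <v,e_j> e_j||^2, the squared distance from v to span{e_j}.)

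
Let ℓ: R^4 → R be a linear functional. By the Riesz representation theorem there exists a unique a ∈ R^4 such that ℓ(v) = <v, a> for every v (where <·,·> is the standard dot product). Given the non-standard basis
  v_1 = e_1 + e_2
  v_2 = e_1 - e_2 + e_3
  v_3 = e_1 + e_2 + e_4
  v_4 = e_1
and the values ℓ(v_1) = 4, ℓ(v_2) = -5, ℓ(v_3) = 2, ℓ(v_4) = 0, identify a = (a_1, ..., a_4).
a = (0, 4, -1, -2)

Write a = (a_1, ..., a_4) in the standard basis. For each basis vector v_i, ℓ(v_i) = <v_i, a> is a linear equation in the a_j's. Collect the n equations into a matrix system V a = ℓ, where row i of V is v_i (expressed in the standard basis). Since V is invertible (lower-triangular with 1s on the diagonal, up to permutation), solve by back-substitution:
  V =
[[1, 1, 0, 0],
 [1, -1, 1, 0],
 [1, 1, 0, 1],
 [1, 0, 0, 0]]
  V a = (4, -5, 2, 0)
Solving gives a = (0, 4, -1, -2).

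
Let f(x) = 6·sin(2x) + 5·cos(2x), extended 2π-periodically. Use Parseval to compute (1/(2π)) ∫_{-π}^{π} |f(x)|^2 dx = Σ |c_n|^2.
Σ |c_n|^2 = 61/2

Expand |f|^2 and use orthogonality of {sin(nx), cos(mx)} on [-π, π]:
  ∫_{-π}^{π} sin(nx)^2 dx = π, ∫ cos(mx)^2 dx = π, and cross terms integrate to 0.
So ∫_{-π}^{π} f(x)^2 dx = 6^2 · π + 5^2 · π = (36 + 25)π.
Divide by 2π: (36 + 25)/2 = 61/2.
By Parseval, this equals Σ |c_n|^2.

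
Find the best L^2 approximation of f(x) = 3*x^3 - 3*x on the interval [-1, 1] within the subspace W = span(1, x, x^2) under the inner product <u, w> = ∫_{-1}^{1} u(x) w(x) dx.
g(x) = -6*x/5

The best approximation g ∈ W is the orthogonal projection of f onto W. Writing g = a_0 + a_1 x + a_2 x^2, the coefficients solve the normal equations G · a = b where
  G_{ij} = <φ_i, φ_j> and b_i = <f, φ_i>, with φ_0 = 1, φ_1 = x, φ_2 = x^2.
G =
  [2, 0, 2/3]
  [0, 2/3, 0]
  [2/3, 0, 2/5],
b = (0, -4/5, 0).
Solving gives a_0 = 0, a_1 = -6/5, a_2 = 0, so
  g(x) = -6*x/5.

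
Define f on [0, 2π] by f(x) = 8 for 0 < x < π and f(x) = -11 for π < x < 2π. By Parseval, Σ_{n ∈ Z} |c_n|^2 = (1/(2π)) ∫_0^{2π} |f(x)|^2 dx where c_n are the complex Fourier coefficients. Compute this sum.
Σ |c_n|^2 = 185/2

Parseval equates the L^2 energy of f (normalised by 1/(2π)) with the ℓ^2 sum of its Fourier coefficients: (1/(2π)) ∫_0^{2π} |f|^2 = Σ |c_n|^2.
Compute the left side: (1/(2π)) [∫_0^π 8^2 dx + ∫_π^{2π} (-11)^2 dx] = (1/(2π)) · (64π + 121π) = (64 + 121)/2 = 185/2.
So Σ_{n ∈ Z} |c_n|^2 = 185/2.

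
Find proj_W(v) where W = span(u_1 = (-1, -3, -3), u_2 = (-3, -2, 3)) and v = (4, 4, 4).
proj_W(v) = (536/209, 1076/209, 696/209)

Set up U = [u_1 | ... | u_2] ∈ R^(3×2). The projector onto W = col(U) is P = U (U^T U)^(-1) U^T.
Compute U^T U =
  [19, 0]
  [0, 22],
and U^T v = (-28, -8).
Solve U^T U · c = U^T v for the coefficients: c = (-28/19, -4/11). The projection is proj_W(v) = U c.
Check: (v - proj_W(v)) · u_1 = 0  (should be 0).
Check: (v - proj_W(v)) · u_2 = 0  (should be 0).
Result: proj_W(v) = (536/209, 1076/209, 696/209).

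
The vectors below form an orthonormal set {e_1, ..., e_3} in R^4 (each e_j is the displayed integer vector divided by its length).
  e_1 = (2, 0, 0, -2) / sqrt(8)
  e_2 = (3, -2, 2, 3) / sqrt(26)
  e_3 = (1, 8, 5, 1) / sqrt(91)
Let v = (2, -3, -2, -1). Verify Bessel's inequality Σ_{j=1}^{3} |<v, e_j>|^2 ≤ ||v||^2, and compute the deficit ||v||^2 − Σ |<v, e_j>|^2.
Σ |<v, e_j>|^2 = 122/7; ||v||^2 = 18; deficit = 4/7

Write each e_j = u_j / sqrt(<u_j, u_j>) where u_j is the displayed integer vector. Then <v, e_j> = <v, u_j> / sqrt(<u_j, u_j>), so |<v, e_j>|^2 = <v, u_j>^2 / <u_j, u_j>.
Coefficients: <v, e_1> = 6/sqrt(8), <v, e_2> = 5/sqrt(26), <v, e_3> = -33/sqrt(91).
Square and sum: Σ |<v, e_j>|^2 = 122/7.
Compute ||v||^2 = v·v = 18.
Deficit = 18 − 122/7 = 4/7 ≥ 0, confirming Bessel's inequality. (The deficit equals ||v − Σ <v,e_j> e_j||^2, the squared distance from v to span{e_j}.)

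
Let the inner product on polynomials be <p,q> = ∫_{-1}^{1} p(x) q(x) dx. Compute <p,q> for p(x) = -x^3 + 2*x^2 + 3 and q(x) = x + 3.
<p,q> = 108/5

Expand the product: p(x)·q(x) = -x^4 - x^3 + 6*x^2 + 3*x + 9.
∫_{-1}^{1} of each monomial x^k gives [2/(k+1) if k even, 0 if k odd]. Integrating term-by-term (or equivalently evaluating the antiderivative F(x) = -x^5/5 - x^4/4 + 2*x^3 + 3*x^2/2 + 9*x at the endpoints):
  F(1) − F(−1) = 241/20 − (-191/20) = 108/5.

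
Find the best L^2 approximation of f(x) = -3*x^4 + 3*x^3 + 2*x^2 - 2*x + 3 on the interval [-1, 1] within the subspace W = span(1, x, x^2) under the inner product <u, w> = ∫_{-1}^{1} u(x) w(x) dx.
g(x) = -4*x^2/7 - x/5 + 114/35

The best approximation g ∈ W is the orthogonal projection of f onto W. Writing g = a_0 + a_1 x + a_2 x^2, the coefficients solve the normal equations G · a = b where
  G_{ij} = <φ_i, φ_j> and b_i = <f, φ_i>, with φ_0 = 1, φ_1 = x, φ_2 = x^2.
G =
  [2, 0, 2/3]
  [0, 2/3, 0]
  [2/3, 0, 2/5],
b = (92/15, -2/15, 68/35).
Solving gives a_0 = 114/35, a_1 = -1/5, a_2 = -4/7, so
  g(x) = -4*x^2/7 - x/5 + 114/35.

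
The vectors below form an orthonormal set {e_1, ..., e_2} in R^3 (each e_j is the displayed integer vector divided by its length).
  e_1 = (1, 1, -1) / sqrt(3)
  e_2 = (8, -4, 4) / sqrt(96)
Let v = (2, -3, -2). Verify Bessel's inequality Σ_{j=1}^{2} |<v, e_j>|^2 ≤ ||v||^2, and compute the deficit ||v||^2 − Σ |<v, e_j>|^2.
Σ |<v, e_j>|^2 = 9/2; ||v||^2 = 17; deficit = 25/2

Write each e_j = u_j / sqrt(<u_j, u_j>) where u_j is the displayed integer vector. Then <v, e_j> = <v, u_j> / sqrt(<u_j, u_j>), so |<v, e_j>|^2 = <v, u_j>^2 / <u_j, u_j>.
Coefficients: <v, e_1> = 1/sqrt(3), <v, e_2> = 20/sqrt(96).
Square and sum: Σ |<v, e_j>|^2 = 9/2.
Compute ||v||^2 = v·v = 17.
Deficit = 17 − 9/2 = 25/2 ≥ 0, confirming Bessel's inequality. (The deficit equals ||v − Σ <v,e_j> e_j||^2, the squared distance from v to span{e_j}.)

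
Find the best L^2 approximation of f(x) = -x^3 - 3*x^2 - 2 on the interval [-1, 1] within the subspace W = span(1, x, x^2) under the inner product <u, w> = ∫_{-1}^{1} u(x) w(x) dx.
g(x) = -3*x^2 - 3*x/5 - 2

The best approximation g ∈ W is the orthogonal projection of f onto W. Writing g = a_0 + a_1 x + a_2 x^2, the coefficients solve the normal equations G · a = b where
  G_{ij} = <φ_i, φ_j> and b_i = <f, φ_i>, with φ_0 = 1, φ_1 = x, φ_2 = x^2.
G =
  [2, 0, 2/3]
  [0, 2/3, 0]
  [2/3, 0, 2/5],
b = (-6, -2/5, -38/15).
Solving gives a_0 = -2, a_1 = -3/5, a_2 = -3, so
  g(x) = -3*x^2 - 3*x/5 - 2.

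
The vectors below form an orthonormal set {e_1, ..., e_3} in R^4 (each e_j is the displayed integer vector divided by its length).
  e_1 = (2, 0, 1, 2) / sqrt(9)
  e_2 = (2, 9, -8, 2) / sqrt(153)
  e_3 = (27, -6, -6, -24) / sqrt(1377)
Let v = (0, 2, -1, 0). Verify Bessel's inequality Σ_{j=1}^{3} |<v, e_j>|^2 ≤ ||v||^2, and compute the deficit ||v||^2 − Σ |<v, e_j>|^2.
Σ |<v, e_j>|^2 = 41/9; ||v||^2 = 5; deficit = 4/9

Write each e_j = u_j / sqrt(<u_j, u_j>) where u_j is the displayed integer vector. Then <v, e_j> = <v, u_j> / sqrt(<u_j, u_j>), so |<v, e_j>|^2 = <v, u_j>^2 / <u_j, u_j>.
Coefficients: <v, e_1> = -1/sqrt(9), <v, e_2> = 26/sqrt(153), <v, e_3> = -6/sqrt(1377).
Square and sum: Σ |<v, e_j>|^2 = 41/9.
Compute ||v||^2 = v·v = 5.
Deficit = 5 − 41/9 = 4/9 ≥ 0, confirming Bessel's inequality. (The deficit equals ||v − Σ <v,e_j> e_j||^2, the squared distance from v to span{e_j}.)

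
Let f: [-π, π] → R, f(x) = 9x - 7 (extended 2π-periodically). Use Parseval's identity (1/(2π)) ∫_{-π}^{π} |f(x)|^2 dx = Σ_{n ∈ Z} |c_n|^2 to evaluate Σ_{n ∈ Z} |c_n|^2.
Σ |c_n|^2 = 27π^2 + 49

Expand and integrate term by term over [-π, π]:
  ∫ (9x)^2 dx = 81·(2π^3/3); ∫ 2·9·(-7)·x dx = 0 (odd integrand); ∫ (-7)^2 dx = 49·2π.
So (1/(2π)) ∫_{-π}^{π} (9x - 7)^2 dx = 81π^2/3 + 49 = 27π^2 + 49.
Parseval ⇒ Σ |c_n|^2 = 27π^2 + 49.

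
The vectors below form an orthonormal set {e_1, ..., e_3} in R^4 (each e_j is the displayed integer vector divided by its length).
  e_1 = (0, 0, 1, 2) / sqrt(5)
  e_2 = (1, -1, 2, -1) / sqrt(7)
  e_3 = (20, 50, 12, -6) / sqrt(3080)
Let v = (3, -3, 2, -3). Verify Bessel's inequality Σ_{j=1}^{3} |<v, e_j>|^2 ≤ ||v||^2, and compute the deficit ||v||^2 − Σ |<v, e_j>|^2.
Σ |<v, e_j>|^2 = 309/11; ||v||^2 = 31; deficit = 32/11

Write each e_j = u_j / sqrt(<u_j, u_j>) where u_j is the displayed integer vector. Then <v, e_j> = <v, u_j> / sqrt(<u_j, u_j>), so |<v, e_j>|^2 = <v, u_j>^2 / <u_j, u_j>.
Coefficients: <v, e_1> = -4/sqrt(5), <v, e_2> = 13/sqrt(7), <v, e_3> = -48/sqrt(3080).
Square and sum: Σ |<v, e_j>|^2 = 309/11.
Compute ||v||^2 = v·v = 31.
Deficit = 31 − 309/11 = 32/11 ≥ 0, confirming Bessel's inequality. (The deficit equals ||v − Σ <v,e_j> e_j||^2, the squared distance from v to span{e_j}.)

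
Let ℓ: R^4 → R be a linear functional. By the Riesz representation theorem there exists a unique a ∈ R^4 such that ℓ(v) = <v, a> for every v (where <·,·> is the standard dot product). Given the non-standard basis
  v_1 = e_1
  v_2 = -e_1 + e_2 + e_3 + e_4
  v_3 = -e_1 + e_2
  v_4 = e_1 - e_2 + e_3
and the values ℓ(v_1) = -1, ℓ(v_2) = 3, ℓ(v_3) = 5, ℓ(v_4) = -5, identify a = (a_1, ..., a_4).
a = (-1, 4, 0, -2)

Write a = (a_1, ..., a_4) in the standard basis. For each basis vector v_i, ℓ(v_i) = <v_i, a> is a linear equation in the a_j's. Collect the n equations into a matrix system V a = ℓ, where row i of V is v_i (expressed in the standard basis). Since V is invertible (lower-triangular with 1s on the diagonal, up to permutation), solve by back-substitution:
  V =
[[1, 0, 0, 0],
 [-1, 1, 1, 1],
 [-1, 1, 0, 0],
 [1, -1, 1, 0]]
  V a = (-1, 3, 5, -5)
Solving gives a = (-1, 4, 0, -2).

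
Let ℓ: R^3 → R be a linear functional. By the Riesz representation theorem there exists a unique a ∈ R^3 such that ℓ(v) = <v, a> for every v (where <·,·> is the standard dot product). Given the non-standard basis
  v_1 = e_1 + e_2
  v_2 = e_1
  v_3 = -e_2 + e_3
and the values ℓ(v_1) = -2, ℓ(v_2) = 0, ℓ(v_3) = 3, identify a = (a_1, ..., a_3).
a = (0, -2, 1)

Write a = (a_1, ..., a_3) in the standard basis. For each basis vector v_i, ℓ(v_i) = <v_i, a> is a linear equation in the a_j's. Collect the n equations into a matrix system V a = ℓ, where row i of V is v_i (expressed in the standard basis). Since V is invertible (lower-triangular with 1s on the diagonal, up to permutation), solve by back-substitution:
  V =
[[1, 1, 0],
 [1, 0, 0],
 [0, -1, 1]]
  V a = (-2, 0, 3)
Solving gives a = (0, -2, 1).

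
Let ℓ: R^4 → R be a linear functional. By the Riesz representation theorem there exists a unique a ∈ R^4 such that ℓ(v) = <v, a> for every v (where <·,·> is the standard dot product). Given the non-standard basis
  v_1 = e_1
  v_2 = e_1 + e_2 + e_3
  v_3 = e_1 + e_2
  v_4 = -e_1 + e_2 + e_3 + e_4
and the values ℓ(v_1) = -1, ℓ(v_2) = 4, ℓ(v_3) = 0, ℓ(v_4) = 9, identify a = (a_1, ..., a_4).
a = (-1, 1, 4, 3)

Write a = (a_1, ..., a_4) in the standard basis. For each basis vector v_i, ℓ(v_i) = <v_i, a> is a linear equation in the a_j's. Collect the n equations into a matrix system V a = ℓ, where row i of V is v_i (expressed in the standard basis). Since V is invertible (lower-triangular with 1s on the diagonal, up to permutation), solve by back-substitution:
  V =
[[1, 0, 0, 0],
 [1, 1, 1, 0],
 [1, 1, 0, 0],
 [-1, 1, 1, 1]]
  V a = (-1, 4, 0, 9)
Solving gives a = (-1, 1, 4, 3).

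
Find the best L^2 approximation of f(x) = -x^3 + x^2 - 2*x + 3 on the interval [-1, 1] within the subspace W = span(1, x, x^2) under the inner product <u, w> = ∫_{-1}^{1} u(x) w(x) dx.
g(x) = x^2 - 13*x/5 + 3

The best approximation g ∈ W is the orthogonal projection of f onto W. Writing g = a_0 + a_1 x + a_2 x^2, the coefficients solve the normal equations G · a = b where
  G_{ij} = <φ_i, φ_j> and b_i = <f, φ_i>, with φ_0 = 1, φ_1 = x, φ_2 = x^2.
G =
  [2, 0, 2/3]
  [0, 2/3, 0]
  [2/3, 0, 2/5],
b = (20/3, -26/15, 12/5).
Solving gives a_0 = 3, a_1 = -13/5, a_2 = 1, so
  g(x) = x^2 - 13*x/5 + 3.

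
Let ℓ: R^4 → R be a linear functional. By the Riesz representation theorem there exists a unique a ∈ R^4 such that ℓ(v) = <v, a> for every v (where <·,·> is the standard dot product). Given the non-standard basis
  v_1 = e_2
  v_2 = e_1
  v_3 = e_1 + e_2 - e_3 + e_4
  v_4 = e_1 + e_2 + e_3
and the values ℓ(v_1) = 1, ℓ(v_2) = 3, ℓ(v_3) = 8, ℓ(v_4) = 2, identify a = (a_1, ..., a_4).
a = (3, 1, -2, 2)

Write a = (a_1, ..., a_4) in the standard basis. For each basis vector v_i, ℓ(v_i) = <v_i, a> is a linear equation in the a_j's. Collect the n equations into a matrix system V a = ℓ, where row i of V is v_i (expressed in the standard basis). Since V is invertible (lower-triangular with 1s on the diagonal, up to permutation), solve by back-substitution:
  V =
[[0, 1, 0, 0],
 [1, 0, 0, 0],
 [1, 1, -1, 1],
 [1, 1, 1, 0]]
  V a = (1, 3, 8, 2)
Solving gives a = (3, 1, -2, 2).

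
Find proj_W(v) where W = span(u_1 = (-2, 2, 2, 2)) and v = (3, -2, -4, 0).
proj_W(v) = (9/4, -9/4, -9/4, -9/4)

Set up U = [u_1 | ... | u_1] ∈ R^(4×1). The projector onto W = col(U) is P = U (U^T U)^(-1) U^T.
Compute U^T U =
  [16],
and U^T v = (-18).
Solve U^T U · c = U^T v for the coefficients: c = (-9/8). The projection is proj_W(v) = U c.
Check: (v - proj_W(v)) · u_1 = 0  (should be 0).
Result: proj_W(v) = (9/4, -9/4, -9/4, -9/4).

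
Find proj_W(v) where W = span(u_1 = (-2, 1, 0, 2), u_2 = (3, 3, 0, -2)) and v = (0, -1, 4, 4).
proj_W(v) = (-304/149, -73/149, 0, 254/149)

Set up U = [u_1 | ... | u_2] ∈ R^(4×2). The projector onto W = col(U) is P = U (U^T U)^(-1) U^T.
Compute U^T U =
  [9, -7]
  [-7, 22],
and U^T v = (7, -11).
Solve U^T U · c = U^T v for the coefficients: c = (77/149, -50/149). The projection is proj_W(v) = U c.
Check: (v - proj_W(v)) · u_1 = 0  (should be 0).
Check: (v - proj_W(v)) · u_2 = 0  (should be 0).
Result: proj_W(v) = (-304/149, -73/149, 0, 254/149).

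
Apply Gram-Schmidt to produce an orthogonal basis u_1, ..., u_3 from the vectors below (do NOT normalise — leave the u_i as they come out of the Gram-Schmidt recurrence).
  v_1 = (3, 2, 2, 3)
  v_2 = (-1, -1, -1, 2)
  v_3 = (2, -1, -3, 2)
Orthogonal basis:
  u_1 = (3, 2, 2, 3)
  u_2 = (-23/26, -12/13, -12/13, 55/26)
  u_3 = (420/181, -89/181, -451/181, -60/181)

Apply the Gram-Schmidt recurrence
  u_1 = v_1
  u_i = v_i − Σ_{j<i} ((v_i · u_j) / (u_j · u_j)) · u_j.

Step by step this gives:
  u_1 = (3, 2, 2, 3)
  u_2 = (-23/26, -12/13, -12/13, 55/26)
  u_3 = (420/181, -89/181, -451/181, -60/181)

Orthogonality check:
  u_2 · u_1 = 0 (should be 0)
  u_3 · u_1 = 0 (should be 0)
  u_3 · u_2 = 0 (should be 0)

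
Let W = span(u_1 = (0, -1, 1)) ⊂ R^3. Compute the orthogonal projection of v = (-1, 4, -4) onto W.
proj_W(v) = (0, 4, -4)

Set up U = [u_1 | ... | u_1] ∈ R^(3×1). The projector onto W = col(U) is P = U (U^T U)^(-1) U^T.
Compute U^T U =
  [2],
and U^T v = (-8).
Solve U^T U · c = U^T v for the coefficients: c = (-4). The projection is proj_W(v) = U c.
Check: (v - proj_W(v)) · u_1 = 0  (should be 0).
Result: proj_W(v) = (0, 4, -4).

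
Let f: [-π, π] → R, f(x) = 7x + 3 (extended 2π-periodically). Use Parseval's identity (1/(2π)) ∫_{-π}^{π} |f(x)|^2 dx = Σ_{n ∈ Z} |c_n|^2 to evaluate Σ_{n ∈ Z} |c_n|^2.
Σ |c_n|^2 = 49π^2/3 + 9

Expand and integrate term by term over [-π, π]:
  ∫ (7x)^2 dx = 49·(2π^3/3); ∫ 2·7·(3)·x dx = 0 (odd integrand); ∫ 3^2 dx = 9·2π.
So (1/(2π)) ∫_{-π}^{π} (7x + 3)^2 dx = 49π^2/3 + 9 = 49π^2/3 + 9.
Parseval ⇒ Σ |c_n|^2 = 49π^2/3 + 9.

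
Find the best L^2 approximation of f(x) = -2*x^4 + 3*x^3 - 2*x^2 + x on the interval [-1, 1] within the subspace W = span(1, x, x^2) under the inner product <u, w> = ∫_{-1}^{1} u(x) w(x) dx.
g(x) = -26*x^2/7 + 14*x/5 + 6/35

The best approximation g ∈ W is the orthogonal projection of f onto W. Writing g = a_0 + a_1 x + a_2 x^2, the coefficients solve the normal equations G · a = b where
  G_{ij} = <φ_i, φ_j> and b_i = <f, φ_i>, with φ_0 = 1, φ_1 = x, φ_2 = x^2.
G =
  [2, 0, 2/3]
  [0, 2/3, 0]
  [2/3, 0, 2/5],
b = (-32/15, 28/15, -48/35).
Solving gives a_0 = 6/35, a_1 = 14/5, a_2 = -26/7, so
  g(x) = -26*x^2/7 + 14*x/5 + 6/35.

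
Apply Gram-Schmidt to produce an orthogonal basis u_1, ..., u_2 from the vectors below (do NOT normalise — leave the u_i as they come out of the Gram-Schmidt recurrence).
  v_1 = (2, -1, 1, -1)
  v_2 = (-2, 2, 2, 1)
Orthogonal basis:
  u_1 = (2, -1, 1, -1)
  u_2 = (-4/7, 9/7, 19/7, 2/7)

Apply the Gram-Schmidt recurrence
  u_1 = v_1
  u_i = v_i − Σ_{j<i} ((v_i · u_j) / (u_j · u_j)) · u_j.

Step by step this gives:
  u_1 = (2, -1, 1, -1)
  u_2 = (-4/7, 9/7, 19/7, 2/7)

Orthogonality check:
  u_2 · u_1 = 0 (should be 0)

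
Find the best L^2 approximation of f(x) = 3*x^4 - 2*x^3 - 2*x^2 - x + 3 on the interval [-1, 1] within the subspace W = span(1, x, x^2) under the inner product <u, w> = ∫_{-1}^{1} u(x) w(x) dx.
g(x) = 4*x^2/7 - 11*x/5 + 96/35

The best approximation g ∈ W is the orthogonal projection of f onto W. Writing g = a_0 + a_1 x + a_2 x^2, the coefficients solve the normal equations G · a = b where
  G_{ij} = <φ_i, φ_j> and b_i = <f, φ_i>, with φ_0 = 1, φ_1 = x, φ_2 = x^2.
G =
  [2, 0, 2/3]
  [0, 2/3, 0]
  [2/3, 0, 2/5],
b = (88/15, -22/15, 72/35).
Solving gives a_0 = 96/35, a_1 = -11/5, a_2 = 4/7, so
  g(x) = 4*x^2/7 - 11*x/5 + 96/35.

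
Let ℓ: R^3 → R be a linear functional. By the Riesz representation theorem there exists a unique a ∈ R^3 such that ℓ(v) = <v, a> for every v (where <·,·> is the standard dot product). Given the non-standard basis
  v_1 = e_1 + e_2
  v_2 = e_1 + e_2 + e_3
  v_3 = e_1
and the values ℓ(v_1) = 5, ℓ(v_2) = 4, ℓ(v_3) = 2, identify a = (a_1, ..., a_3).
a = (2, 3, -1)

Write a = (a_1, ..., a_3) in the standard basis. For each basis vector v_i, ℓ(v_i) = <v_i, a> is a linear equation in the a_j's. Collect the n equations into a matrix system V a = ℓ, where row i of V is v_i (expressed in the standard basis). Since V is invertible (lower-triangular with 1s on the diagonal, up to permutation), solve by back-substitution:
  V =
[[1, 1, 0],
 [1, 1, 1],
 [1, 0, 0]]
  V a = (5, 4, 2)
Solving gives a = (2, 3, -1).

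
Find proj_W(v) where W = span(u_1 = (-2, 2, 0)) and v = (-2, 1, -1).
proj_W(v) = (-3/2, 3/2, 0)

Set up U = [u_1 | ... | u_1] ∈ R^(3×1). The projector onto W = col(U) is P = U (U^T U)^(-1) U^T.
Compute U^T U =
  [8],
and U^T v = (6).
Solve U^T U · c = U^T v for the coefficients: c = (3/4). The projection is proj_W(v) = U c.
Check: (v - proj_W(v)) · u_1 = 0  (should be 0).
Result: proj_W(v) = (-3/2, 3/2, 0).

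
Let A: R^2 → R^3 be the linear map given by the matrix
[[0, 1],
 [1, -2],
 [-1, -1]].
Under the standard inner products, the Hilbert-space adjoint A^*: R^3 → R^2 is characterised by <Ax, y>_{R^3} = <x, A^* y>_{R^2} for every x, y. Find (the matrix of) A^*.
A^* = A^T =
[[0, 1, -1],
 [1, -2, -1]]

For real matrices with standard dot products, the defining identity <Ax, y> = <x, A^* y> gives (Ax)^T y = x^T (A^*) y, i.e. x^T A^T y = x^T (A^*) y. Since this holds for all x, y, we must have A^* = A^T. Therefore
A^* =
[[0, 1, -1],
 [1, -2, -1]].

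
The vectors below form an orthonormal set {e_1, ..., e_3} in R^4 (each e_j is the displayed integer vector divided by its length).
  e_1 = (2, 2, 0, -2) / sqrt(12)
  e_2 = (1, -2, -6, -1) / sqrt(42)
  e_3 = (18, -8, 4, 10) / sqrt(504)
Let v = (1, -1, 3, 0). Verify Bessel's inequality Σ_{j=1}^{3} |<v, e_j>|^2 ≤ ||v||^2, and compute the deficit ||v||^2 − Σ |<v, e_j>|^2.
Σ |<v, e_j>|^2 = 74/9; ||v||^2 = 11; deficit = 25/9

Write each e_j = u_j / sqrt(<u_j, u_j>) where u_j is the displayed integer vector. Then <v, e_j> = <v, u_j> / sqrt(<u_j, u_j>), so |<v, e_j>|^2 = <v, u_j>^2 / <u_j, u_j>.
Coefficients: <v, e_1> = 0/sqrt(12), <v, e_2> = -15/sqrt(42), <v, e_3> = 38/sqrt(504).
Square and sum: Σ |<v, e_j>|^2 = 74/9.
Compute ||v||^2 = v·v = 11.
Deficit = 11 − 74/9 = 25/9 ≥ 0, confirming Bessel's inequality. (The deficit equals ||v − Σ <v,e_j> e_j||^2, the squared distance from v to span{e_j}.)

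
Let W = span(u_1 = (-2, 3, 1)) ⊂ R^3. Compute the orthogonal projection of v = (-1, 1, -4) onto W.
proj_W(v) = (-1/7, 3/14, 1/14)

Set up U = [u_1 | ... | u_1] ∈ R^(3×1). The projector onto W = col(U) is P = U (U^T U)^(-1) U^T.
Compute U^T U =
  [14],
and U^T v = (1).
Solve U^T U · c = U^T v for the coefficients: c = (1/14). The projection is proj_W(v) = U c.
Check: (v - proj_W(v)) · u_1 = 0  (should be 0).
Result: proj_W(v) = (-1/7, 3/14, 1/14).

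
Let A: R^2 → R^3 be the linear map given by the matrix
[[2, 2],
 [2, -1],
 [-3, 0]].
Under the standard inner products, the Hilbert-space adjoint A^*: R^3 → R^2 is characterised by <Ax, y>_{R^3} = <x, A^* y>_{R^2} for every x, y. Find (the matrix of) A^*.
A^* = A^T =
[[2, 2, -3],
 [2, -1, 0]]

For real matrices with standard dot products, the defining identity <Ax, y> = <x, A^* y> gives (Ax)^T y = x^T (A^*) y, i.e. x^T A^T y = x^T (A^*) y. Since this holds for all x, y, we must have A^* = A^T. Therefore
A^* =
[[2, 2, -3],
 [2, -1, 0]].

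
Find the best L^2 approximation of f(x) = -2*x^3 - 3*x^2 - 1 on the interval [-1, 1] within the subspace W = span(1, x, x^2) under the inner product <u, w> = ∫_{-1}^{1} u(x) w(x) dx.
g(x) = -3*x^2 - 6*x/5 - 1

The best approximation g ∈ W is the orthogonal projection of f onto W. Writing g = a_0 + a_1 x + a_2 x^2, the coefficients solve the normal equations G · a = b where
  G_{ij} = <φ_i, φ_j> and b_i = <f, φ_i>, with φ_0 = 1, φ_1 = x, φ_2 = x^2.
G =
  [2, 0, 2/3]
  [0, 2/3, 0]
  [2/3, 0, 2/5],
b = (-4, -4/5, -28/15).
Solving gives a_0 = -1, a_1 = -6/5, a_2 = -3, so
  g(x) = -3*x^2 - 6*x/5 - 1.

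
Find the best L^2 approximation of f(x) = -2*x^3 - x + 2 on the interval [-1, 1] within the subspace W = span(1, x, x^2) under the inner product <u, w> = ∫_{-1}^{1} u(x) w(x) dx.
g(x) = 2 - 11*x/5

The best approximation g ∈ W is the orthogonal projection of f onto W. Writing g = a_0 + a_1 x + a_2 x^2, the coefficients solve the normal equations G · a = b where
  G_{ij} = <φ_i, φ_j> and b_i = <f, φ_i>, with φ_0 = 1, φ_1 = x, φ_2 = x^2.
G =
  [2, 0, 2/3]
  [0, 2/3, 0]
  [2/3, 0, 2/5],
b = (4, -22/15, 4/3).
Solving gives a_0 = 2, a_1 = -11/5, a_2 = 0, so
  g(x) = 2 - 11*x/5.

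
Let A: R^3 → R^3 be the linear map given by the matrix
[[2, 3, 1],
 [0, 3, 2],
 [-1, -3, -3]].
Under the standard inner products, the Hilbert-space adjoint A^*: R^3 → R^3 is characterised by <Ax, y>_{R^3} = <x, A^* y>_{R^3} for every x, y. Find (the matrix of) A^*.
A^* = A^T =
[[2, 0, -1],
 [3, 3, -3],
 [1, 2, -3]]

For real matrices with standard dot products, the defining identity <Ax, y> = <x, A^* y> gives (Ax)^T y = x^T (A^*) y, i.e. x^T A^T y = x^T (A^*) y. Since this holds for all x, y, we must have A^* = A^T. Therefore
A^* =
[[2, 0, -1],
 [3, 3, -3],
 [1, 2, -3]].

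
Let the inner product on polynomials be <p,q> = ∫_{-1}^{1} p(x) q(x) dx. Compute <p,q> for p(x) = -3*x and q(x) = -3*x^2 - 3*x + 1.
<p,q> = 6

Expand the product: p(x)·q(x) = 9*x^3 + 9*x^2 - 3*x.
∫_{-1}^{1} of each monomial x^k gives [2/(k+1) if k even, 0 if k odd]. Integrating term-by-term (or equivalently evaluating the antiderivative F(x) = 9*x^4/4 + 3*x^3 - 3*x^2/2 at the endpoints):
  F(1) − F(−1) = 15/4 − (-9/4) = 6.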